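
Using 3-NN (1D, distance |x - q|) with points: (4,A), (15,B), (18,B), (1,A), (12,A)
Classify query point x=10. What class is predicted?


Distances: |4-10|=6, |15-10|=5, |18-10|=8, |1-10|=9, |12-10|=2. 3 nearest: (12,A), (15,B), (4,A). Counts: {'A': 2, 'B': 1}. Majority class: A.

A


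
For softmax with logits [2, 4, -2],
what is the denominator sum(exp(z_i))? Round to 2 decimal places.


Denom = e^2=7.3891 + e^4=54.5982 + e^-2=0.1353. Sum = 62.1226, which rounds to 62.12.

62.12


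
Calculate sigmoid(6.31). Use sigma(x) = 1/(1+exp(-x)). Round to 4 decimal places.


sigma(6.31) = 1/(1+e^(-6.31)) = 1/(1+0.001818) = 1/1.001818 = 0.9982.

0.9982


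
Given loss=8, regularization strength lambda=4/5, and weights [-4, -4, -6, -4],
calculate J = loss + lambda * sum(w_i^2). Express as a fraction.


L2 sq norm = sum(w^2) = 84. J = 8 + 4/5 * 84 = 376/5.

376/5


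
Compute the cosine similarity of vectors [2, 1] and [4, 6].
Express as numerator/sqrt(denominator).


dot = 14. |a|^2 = 5, |b|^2 = 52. cos = 14/sqrt(260).

14/sqrt(260)


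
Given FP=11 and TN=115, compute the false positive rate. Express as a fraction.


FPR = FP / (FP + TN) = 11 / 126 = 11/126.

11/126


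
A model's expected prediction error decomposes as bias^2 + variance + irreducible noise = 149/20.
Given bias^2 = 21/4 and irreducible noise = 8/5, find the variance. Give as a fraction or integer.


Total error = bias^2 + variance + irreducible noise. So variance = 149/20 - 21/4 - 8/5 = 3/5.

3/5


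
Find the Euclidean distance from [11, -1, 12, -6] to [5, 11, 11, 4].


d = sqrt(sum of squared differences). (11-5)^2=36, (-1-11)^2=144, (12-11)^2=1, (-6-4)^2=100. Sum = 281.

sqrt(281)


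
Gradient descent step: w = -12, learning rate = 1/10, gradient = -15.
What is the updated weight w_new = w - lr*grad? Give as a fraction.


w_new = -12 - 1/10 * -15 = -12 - -3/2 = -21/2.

-21/2


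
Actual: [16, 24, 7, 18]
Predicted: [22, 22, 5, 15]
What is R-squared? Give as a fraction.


Mean(y) = 65/4. SS_res = 53. SS_tot = 595/4. R^2 = 1 - 53/(595/4) = 383/595.

383/595


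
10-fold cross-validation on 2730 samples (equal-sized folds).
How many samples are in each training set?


Each validation fold has 2730/10 = 273 samples. Training set = 2730 - 273 = 2457.

2457


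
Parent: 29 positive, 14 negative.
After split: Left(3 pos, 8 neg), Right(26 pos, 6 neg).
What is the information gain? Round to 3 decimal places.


H(parent) = 0.9103. H(left) = 0.8454, H(right) = 0.6962. Weighted = (11/43)*0.8454 + (32/43)*0.6962 = 0.7344. IG = 0.9103 - 0.7344 = 0.1759, which rounds to 0.176.

0.176


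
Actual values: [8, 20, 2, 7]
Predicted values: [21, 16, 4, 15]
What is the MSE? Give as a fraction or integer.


MSE = (1/4) * ((8-21)^2=169 + (20-16)^2=16 + (2-4)^2=4 + (7-15)^2=64). Sum = 253. MSE = 253/4.

253/4


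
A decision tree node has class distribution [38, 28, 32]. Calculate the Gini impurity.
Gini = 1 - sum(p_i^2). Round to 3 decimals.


Total = 98. Proportions: 38/98, 28/98, 32/98. sum(p_i^2) = 0.3386. Gini = 1 - 0.3386 = 0.6614, which rounds to 0.661.

0.661


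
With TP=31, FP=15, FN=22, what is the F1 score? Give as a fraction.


Precision = 31/46 = 31/46. Recall = 31/53 = 31/53. F1 = 2*P*R/(P+R) = 62/99.

62/99


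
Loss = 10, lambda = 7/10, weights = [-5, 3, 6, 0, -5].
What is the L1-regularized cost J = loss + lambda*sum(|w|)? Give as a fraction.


L1 norm = sum(|w|) = 19. J = 10 + 7/10 * 19 = 233/10.

233/10


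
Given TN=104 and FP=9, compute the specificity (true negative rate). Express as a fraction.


Specificity = TN / (TN + FP) = 104 / 113 = 104/113.

104/113


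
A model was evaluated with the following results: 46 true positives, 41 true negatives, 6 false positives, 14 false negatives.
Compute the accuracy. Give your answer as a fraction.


Accuracy = (TP + TN) / (TP + TN + FP + FN) = (46 + 41) / 107 = 87/107.

87/107


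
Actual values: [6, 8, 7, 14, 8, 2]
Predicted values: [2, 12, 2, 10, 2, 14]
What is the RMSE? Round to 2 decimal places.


MSE = 42.1667. RMSE = sqrt(42.1667) = 6.49.

6.49


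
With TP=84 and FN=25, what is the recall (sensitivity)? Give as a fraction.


Recall = TP / (TP + FN) = 84 / 109 = 84/109.

84/109


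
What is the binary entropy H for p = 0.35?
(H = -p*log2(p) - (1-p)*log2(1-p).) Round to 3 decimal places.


H = -0.35*log2(0.35) - 0.65*log2(0.65) = 0.934.

0.934


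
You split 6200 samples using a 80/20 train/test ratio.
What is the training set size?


Test set = 6200 * 20% = 1240. Training set = 6200 - 1240 = 4960.

4960


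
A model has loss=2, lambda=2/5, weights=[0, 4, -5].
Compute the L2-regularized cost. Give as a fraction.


L2 sq norm = sum(w^2) = 41. J = 2 + 2/5 * 41 = 92/5.

92/5


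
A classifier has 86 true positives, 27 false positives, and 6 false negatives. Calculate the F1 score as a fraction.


Precision = 86/113 = 86/113. Recall = 86/92 = 43/46. F1 = 2*P*R/(P+R) = 172/205.

172/205


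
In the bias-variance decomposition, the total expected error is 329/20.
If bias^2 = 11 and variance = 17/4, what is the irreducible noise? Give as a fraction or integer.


Total error = bias^2 + variance + irreducible noise. So irreducible noise = 329/20 - 11 - 17/4 = 6/5.

6/5


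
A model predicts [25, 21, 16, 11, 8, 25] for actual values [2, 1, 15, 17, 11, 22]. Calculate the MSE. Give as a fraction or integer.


MSE = (1/6) * ((2-25)^2=529 + (1-21)^2=400 + (15-16)^2=1 + (17-11)^2=36 + (11-8)^2=9 + (22-25)^2=9). Sum = 984. MSE = 164.

164


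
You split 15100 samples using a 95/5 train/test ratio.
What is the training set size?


Test set = 15100 * 5% = 755. Training set = 15100 - 755 = 14345.

14345


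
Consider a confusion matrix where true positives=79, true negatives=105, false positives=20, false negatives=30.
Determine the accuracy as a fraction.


Accuracy = (TP + TN) / (TP + TN + FP + FN) = (79 + 105) / 234 = 92/117.

92/117


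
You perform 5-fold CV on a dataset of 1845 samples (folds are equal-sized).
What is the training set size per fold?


Each validation fold has 1845/5 = 369 samples. Training set = 1845 - 369 = 1476.

1476


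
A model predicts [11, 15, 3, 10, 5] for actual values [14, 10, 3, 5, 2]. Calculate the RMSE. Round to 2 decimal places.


MSE = 13.6000. RMSE = sqrt(13.6000) = 3.69.

3.69


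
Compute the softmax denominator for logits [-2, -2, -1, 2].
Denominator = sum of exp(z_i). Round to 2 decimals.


Denom = e^-2=0.1353 + e^-2=0.1353 + e^-1=0.3679 + e^2=7.3891. Sum = 8.0276, which rounds to 8.03.

8.03


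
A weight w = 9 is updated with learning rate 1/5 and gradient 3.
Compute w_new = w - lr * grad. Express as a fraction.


w_new = 9 - 1/5 * 3 = 9 - 3/5 = 42/5.

42/5


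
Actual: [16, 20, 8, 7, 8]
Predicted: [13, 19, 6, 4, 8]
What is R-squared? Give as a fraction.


Mean(y) = 59/5. SS_res = 23. SS_tot = 684/5. R^2 = 1 - 23/(684/5) = 569/684.

569/684


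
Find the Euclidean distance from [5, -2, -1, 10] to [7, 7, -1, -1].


d = sqrt(sum of squared differences). (5-7)^2=4, (-2-7)^2=81, (-1--1)^2=0, (10--1)^2=121. Sum = 206.

sqrt(206)


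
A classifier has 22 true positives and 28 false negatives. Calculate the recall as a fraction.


Recall = TP / (TP + FN) = 22 / 50 = 11/25.

11/25


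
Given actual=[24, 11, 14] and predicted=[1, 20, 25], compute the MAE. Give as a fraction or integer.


MAE = (1/3) * (|24-1|=23 + |11-20|=9 + |14-25|=11). Sum = 43. MAE = 43/3.

43/3


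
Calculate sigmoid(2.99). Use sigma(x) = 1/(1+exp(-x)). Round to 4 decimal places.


sigma(2.99) = 1/(1+e^(-2.99)) = 1/(1+0.050287) = 1/1.050287 = 0.9521.

0.9521


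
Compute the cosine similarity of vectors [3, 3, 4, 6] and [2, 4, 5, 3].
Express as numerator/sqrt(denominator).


dot = 56. |a|^2 = 70, |b|^2 = 54. cos = 56/sqrt(3780).

56/sqrt(3780)


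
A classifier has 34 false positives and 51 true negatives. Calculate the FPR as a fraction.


FPR = FP / (FP + TN) = 34 / 85 = 2/5.

2/5


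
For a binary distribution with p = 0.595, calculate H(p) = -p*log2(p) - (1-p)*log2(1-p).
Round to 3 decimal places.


H = -0.595*log2(0.595) - 0.405*log2(0.405) = 0.974.

0.974


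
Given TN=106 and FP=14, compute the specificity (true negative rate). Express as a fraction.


Specificity = TN / (TN + FP) = 106 / 120 = 53/60.

53/60


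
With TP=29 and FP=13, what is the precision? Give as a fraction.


Precision = TP / (TP + FP) = 29 / 42 = 29/42.

29/42


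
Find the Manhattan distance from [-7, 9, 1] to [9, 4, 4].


d = sum of absolute differences: |-7-9|=16 + |9-4|=5 + |1-4|=3 = 24.

24


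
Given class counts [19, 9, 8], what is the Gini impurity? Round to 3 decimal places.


Total = 36. Proportions: 19/36, 9/36, 8/36. sum(p_i^2) = 0.3904. Gini = 1 - 0.3904 = 0.6096, which rounds to 0.610.

0.610


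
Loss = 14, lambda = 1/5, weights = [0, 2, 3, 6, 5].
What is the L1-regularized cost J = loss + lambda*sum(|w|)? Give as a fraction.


L1 norm = sum(|w|) = 16. J = 14 + 1/5 * 16 = 86/5.

86/5


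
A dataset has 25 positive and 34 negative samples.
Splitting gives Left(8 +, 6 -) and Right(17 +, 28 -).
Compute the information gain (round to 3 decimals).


H(parent) = 0.9831. H(left) = 0.9852, H(right) = 0.9565. Weighted = (14/59)*0.9852 + (45/59)*0.9565 = 0.9633. IG = 0.9831 - 0.9633 = 0.0198, which rounds to 0.020.

0.020


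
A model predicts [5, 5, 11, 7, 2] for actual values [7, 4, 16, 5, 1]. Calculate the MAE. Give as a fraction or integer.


MAE = (1/5) * (|7-5|=2 + |4-5|=1 + |16-11|=5 + |5-7|=2 + |1-2|=1). Sum = 11. MAE = 11/5.

11/5


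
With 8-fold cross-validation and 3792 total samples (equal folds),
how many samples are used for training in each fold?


Each validation fold has 3792/8 = 474 samples. Training set = 3792 - 474 = 3318.

3318


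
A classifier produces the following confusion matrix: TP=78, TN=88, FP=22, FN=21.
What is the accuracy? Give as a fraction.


Accuracy = (TP + TN) / (TP + TN + FP + FN) = (78 + 88) / 209 = 166/209.

166/209


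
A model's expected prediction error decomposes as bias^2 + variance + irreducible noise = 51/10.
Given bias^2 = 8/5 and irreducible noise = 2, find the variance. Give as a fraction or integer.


Total error = bias^2 + variance + irreducible noise. So variance = 51/10 - 8/5 - 2 = 3/2.

3/2


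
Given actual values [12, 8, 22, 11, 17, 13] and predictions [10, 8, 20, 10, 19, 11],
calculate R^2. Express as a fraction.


Mean(y) = 83/6. SS_res = 17. SS_tot = 737/6. R^2 = 1 - 17/(737/6) = 635/737.

635/737


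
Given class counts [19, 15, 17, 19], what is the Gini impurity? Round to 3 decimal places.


Total = 70. Proportions: 19/70, 15/70, 17/70, 19/70. sum(p_i^2) = 0.2522. Gini = 1 - 0.2522 = 0.7478, which rounds to 0.748.

0.748


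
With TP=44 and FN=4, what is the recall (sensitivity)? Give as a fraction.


Recall = TP / (TP + FN) = 44 / 48 = 11/12.

11/12


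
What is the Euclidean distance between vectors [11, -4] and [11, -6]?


d = sqrt(sum of squared differences). (11-11)^2=0, (-4--6)^2=4. Sum = 4.

2


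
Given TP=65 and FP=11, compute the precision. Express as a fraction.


Precision = TP / (TP + FP) = 65 / 76 = 65/76.

65/76


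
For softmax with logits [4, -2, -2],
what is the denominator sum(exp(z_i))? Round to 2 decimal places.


Denom = e^4=54.5982 + e^-2=0.1353 + e^-2=0.1353. Sum = 54.8688, which rounds to 54.87.

54.87


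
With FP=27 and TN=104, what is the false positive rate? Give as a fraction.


FPR = FP / (FP + TN) = 27 / 131 = 27/131.

27/131


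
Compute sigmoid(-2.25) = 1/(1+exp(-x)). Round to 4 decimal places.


sigma(-2.25) = 1/(1+e^(2.25)) = 1/(1+9.487736) = 1/10.487736 = 0.0953.

0.0953


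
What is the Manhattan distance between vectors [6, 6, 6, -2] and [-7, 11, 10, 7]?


d = sum of absolute differences: |6--7|=13 + |6-11|=5 + |6-10|=4 + |-2-7|=9 = 31.

31


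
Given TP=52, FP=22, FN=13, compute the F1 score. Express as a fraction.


Precision = 52/74 = 26/37. Recall = 52/65 = 4/5. F1 = 2*P*R/(P+R) = 104/139.

104/139


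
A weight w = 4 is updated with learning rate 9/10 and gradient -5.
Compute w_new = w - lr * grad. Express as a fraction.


w_new = 4 - 9/10 * -5 = 4 - -9/2 = 17/2.

17/2


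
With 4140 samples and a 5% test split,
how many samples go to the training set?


Test set = 4140 * 5% = 207. Training set = 4140 - 207 = 3933.

3933


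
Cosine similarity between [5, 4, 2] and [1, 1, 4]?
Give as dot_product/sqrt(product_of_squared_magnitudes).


dot = 17. |a|^2 = 45, |b|^2 = 18. cos = 17/sqrt(810).

17/sqrt(810)


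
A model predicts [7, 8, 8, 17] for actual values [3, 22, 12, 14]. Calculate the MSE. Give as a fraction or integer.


MSE = (1/4) * ((3-7)^2=16 + (22-8)^2=196 + (12-8)^2=16 + (14-17)^2=9). Sum = 237. MSE = 237/4.

237/4


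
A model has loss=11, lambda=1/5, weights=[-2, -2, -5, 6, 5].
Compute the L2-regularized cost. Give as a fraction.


L2 sq norm = sum(w^2) = 94. J = 11 + 1/5 * 94 = 149/5.

149/5


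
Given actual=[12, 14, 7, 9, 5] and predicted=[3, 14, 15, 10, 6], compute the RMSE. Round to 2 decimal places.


MSE = 29.4000. RMSE = sqrt(29.4000) = 5.42.

5.42


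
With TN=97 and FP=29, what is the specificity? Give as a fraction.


Specificity = TN / (TN + FP) = 97 / 126 = 97/126.

97/126


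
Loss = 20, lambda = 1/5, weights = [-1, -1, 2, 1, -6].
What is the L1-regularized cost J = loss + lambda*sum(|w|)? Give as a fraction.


L1 norm = sum(|w|) = 11. J = 20 + 1/5 * 11 = 111/5.

111/5


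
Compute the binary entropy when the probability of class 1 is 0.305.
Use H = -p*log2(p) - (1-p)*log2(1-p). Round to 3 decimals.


H = -0.305*log2(0.305) - 0.695*log2(0.695) = 0.887.

0.887


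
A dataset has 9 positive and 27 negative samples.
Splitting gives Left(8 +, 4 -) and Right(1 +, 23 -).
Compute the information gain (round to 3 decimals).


H(parent) = 0.8113. H(left) = 0.9183, H(right) = 0.2499. Weighted = (12/36)*0.9183 + (24/36)*0.2499 = 0.4727. IG = 0.8113 - 0.4727 = 0.3386, which rounds to 0.339.

0.339


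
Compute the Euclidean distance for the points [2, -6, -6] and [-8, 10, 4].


d = sqrt(sum of squared differences). (2--8)^2=100, (-6-10)^2=256, (-6-4)^2=100. Sum = 456.

sqrt(456)


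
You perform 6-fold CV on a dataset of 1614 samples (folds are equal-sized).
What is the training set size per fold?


Each validation fold has 1614/6 = 269 samples. Training set = 1614 - 269 = 1345.

1345


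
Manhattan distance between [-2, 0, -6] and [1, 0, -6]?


d = sum of absolute differences: |-2-1|=3 + |0-0|=0 + |-6--6|=0 = 3.

3


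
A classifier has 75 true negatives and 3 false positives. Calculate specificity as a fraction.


Specificity = TN / (TN + FP) = 75 / 78 = 25/26.

25/26


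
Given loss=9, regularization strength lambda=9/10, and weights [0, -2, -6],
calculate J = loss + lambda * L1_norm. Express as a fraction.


L1 norm = sum(|w|) = 8. J = 9 + 9/10 * 8 = 81/5.

81/5


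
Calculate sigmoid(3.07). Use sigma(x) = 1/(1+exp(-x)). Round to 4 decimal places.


sigma(3.07) = 1/(1+e^(-3.07)) = 1/(1+0.046421) = 1/1.046421 = 0.9556.

0.9556


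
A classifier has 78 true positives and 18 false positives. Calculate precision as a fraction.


Precision = TP / (TP + FP) = 78 / 96 = 13/16.

13/16


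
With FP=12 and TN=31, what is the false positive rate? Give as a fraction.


FPR = FP / (FP + TN) = 12 / 43 = 12/43.

12/43


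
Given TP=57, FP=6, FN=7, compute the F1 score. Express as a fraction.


Precision = 57/63 = 19/21. Recall = 57/64 = 57/64. F1 = 2*P*R/(P+R) = 114/127.

114/127


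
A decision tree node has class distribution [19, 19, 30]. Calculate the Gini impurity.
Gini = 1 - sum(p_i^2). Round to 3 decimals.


Total = 68. Proportions: 19/68, 19/68, 30/68. sum(p_i^2) = 0.3508. Gini = 1 - 0.3508 = 0.6492, which rounds to 0.649.

0.649


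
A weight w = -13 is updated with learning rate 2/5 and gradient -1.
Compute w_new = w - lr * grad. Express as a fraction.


w_new = -13 - 2/5 * -1 = -13 - -2/5 = -63/5.

-63/5


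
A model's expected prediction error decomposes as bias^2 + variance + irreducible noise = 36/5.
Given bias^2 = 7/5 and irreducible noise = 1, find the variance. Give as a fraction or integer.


Total error = bias^2 + variance + irreducible noise. So variance = 36/5 - 7/5 - 1 = 24/5.

24/5


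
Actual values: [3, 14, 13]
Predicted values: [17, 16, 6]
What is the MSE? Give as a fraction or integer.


MSE = (1/3) * ((3-17)^2=196 + (14-16)^2=4 + (13-6)^2=49). Sum = 249. MSE = 83.

83


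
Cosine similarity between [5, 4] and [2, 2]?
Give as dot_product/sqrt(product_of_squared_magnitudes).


dot = 18. |a|^2 = 41, |b|^2 = 8. cos = 18/sqrt(328).

18/sqrt(328)


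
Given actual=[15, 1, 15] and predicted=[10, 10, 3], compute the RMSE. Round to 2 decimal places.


MSE = 83.3333. RMSE = sqrt(83.3333) = 9.13.

9.13


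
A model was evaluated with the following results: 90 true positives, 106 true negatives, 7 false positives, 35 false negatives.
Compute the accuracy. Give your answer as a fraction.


Accuracy = (TP + TN) / (TP + TN + FP + FN) = (90 + 106) / 238 = 14/17.

14/17


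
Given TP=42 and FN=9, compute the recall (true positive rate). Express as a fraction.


Recall = TP / (TP + FN) = 42 / 51 = 14/17.

14/17


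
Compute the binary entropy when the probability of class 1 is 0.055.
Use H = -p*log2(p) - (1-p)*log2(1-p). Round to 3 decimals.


H = -0.055*log2(0.055) - 0.945*log2(0.945) = 0.307.

0.307


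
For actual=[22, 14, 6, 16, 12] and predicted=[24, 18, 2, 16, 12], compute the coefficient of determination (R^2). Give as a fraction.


Mean(y) = 14. SS_res = 36. SS_tot = 136. R^2 = 1 - 36/(136) = 25/34.

25/34


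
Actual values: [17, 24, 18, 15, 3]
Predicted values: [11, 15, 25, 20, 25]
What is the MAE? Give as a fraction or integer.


MAE = (1/5) * (|17-11|=6 + |24-15|=9 + |18-25|=7 + |15-20|=5 + |3-25|=22). Sum = 49. MAE = 49/5.

49/5


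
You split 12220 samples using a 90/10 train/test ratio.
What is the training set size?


Test set = 12220 * 10% = 1222. Training set = 12220 - 1222 = 10998.

10998


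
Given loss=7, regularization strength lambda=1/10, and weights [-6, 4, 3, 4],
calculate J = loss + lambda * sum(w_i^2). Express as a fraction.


L2 sq norm = sum(w^2) = 77. J = 7 + 1/10 * 77 = 147/10.

147/10


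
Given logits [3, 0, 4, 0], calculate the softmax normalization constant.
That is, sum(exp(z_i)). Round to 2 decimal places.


Denom = e^3=20.0855 + e^0=1.0000 + e^4=54.5982 + e^0=1.0000. Sum = 76.6837, which rounds to 76.68.

76.68


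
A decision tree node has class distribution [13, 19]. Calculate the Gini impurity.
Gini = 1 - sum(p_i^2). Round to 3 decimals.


Total = 32. Proportions: 13/32, 19/32. sum(p_i^2) = 0.5176. Gini = 1 - 0.5176 = 0.4824, which rounds to 0.482.

0.482


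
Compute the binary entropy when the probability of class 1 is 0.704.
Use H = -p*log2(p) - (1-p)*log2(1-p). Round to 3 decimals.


H = -0.704*log2(0.704) - 0.296*log2(0.296) = 0.876.

0.876


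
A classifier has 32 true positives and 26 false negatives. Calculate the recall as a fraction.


Recall = TP / (TP + FN) = 32 / 58 = 16/29.

16/29


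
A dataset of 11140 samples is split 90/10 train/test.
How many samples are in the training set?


Test set = 11140 * 10% = 1114. Training set = 11140 - 1114 = 10026.

10026


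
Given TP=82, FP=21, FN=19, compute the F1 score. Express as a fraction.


Precision = 82/103 = 82/103. Recall = 82/101 = 82/101. F1 = 2*P*R/(P+R) = 41/51.

41/51


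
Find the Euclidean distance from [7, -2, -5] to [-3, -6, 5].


d = sqrt(sum of squared differences). (7--3)^2=100, (-2--6)^2=16, (-5-5)^2=100. Sum = 216.

sqrt(216)


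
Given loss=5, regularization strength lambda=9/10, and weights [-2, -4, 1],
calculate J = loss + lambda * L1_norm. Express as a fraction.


L1 norm = sum(|w|) = 7. J = 5 + 9/10 * 7 = 113/10.

113/10


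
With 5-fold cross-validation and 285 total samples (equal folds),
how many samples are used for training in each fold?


Each validation fold has 285/5 = 57 samples. Training set = 285 - 57 = 228.

228


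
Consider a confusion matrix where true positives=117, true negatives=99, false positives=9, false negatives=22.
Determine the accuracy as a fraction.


Accuracy = (TP + TN) / (TP + TN + FP + FN) = (117 + 99) / 247 = 216/247.

216/247


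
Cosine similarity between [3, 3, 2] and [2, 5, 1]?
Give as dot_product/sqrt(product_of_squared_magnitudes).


dot = 23. |a|^2 = 22, |b|^2 = 30. cos = 23/sqrt(660).

23/sqrt(660)


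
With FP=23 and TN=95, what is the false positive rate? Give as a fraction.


FPR = FP / (FP + TN) = 23 / 118 = 23/118.

23/118


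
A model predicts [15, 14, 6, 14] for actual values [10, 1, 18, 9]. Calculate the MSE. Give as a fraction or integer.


MSE = (1/4) * ((10-15)^2=25 + (1-14)^2=169 + (18-6)^2=144 + (9-14)^2=25). Sum = 363. MSE = 363/4.

363/4


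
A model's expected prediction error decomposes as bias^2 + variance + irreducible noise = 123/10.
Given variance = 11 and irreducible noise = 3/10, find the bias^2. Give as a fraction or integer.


Total error = bias^2 + variance + irreducible noise. So bias^2 = 123/10 - 11 - 3/10 = 1.

1


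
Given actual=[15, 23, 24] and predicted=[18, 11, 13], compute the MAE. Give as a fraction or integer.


MAE = (1/3) * (|15-18|=3 + |23-11|=12 + |24-13|=11). Sum = 26. MAE = 26/3.

26/3


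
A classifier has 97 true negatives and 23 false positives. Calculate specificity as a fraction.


Specificity = TN / (TN + FP) = 97 / 120 = 97/120.

97/120


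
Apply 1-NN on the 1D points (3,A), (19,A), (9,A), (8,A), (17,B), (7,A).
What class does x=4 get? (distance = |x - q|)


Distances: |3-4|=1, |19-4|=15, |9-4|=5, |8-4|=4, |17-4|=13, |7-4|=3. 1 nearest: (3,A). Counts: {'A': 1}. Majority class: A.

A


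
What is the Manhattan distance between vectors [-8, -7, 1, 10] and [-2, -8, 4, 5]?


d = sum of absolute differences: |-8--2|=6 + |-7--8|=1 + |1-4|=3 + |10-5|=5 = 15.

15


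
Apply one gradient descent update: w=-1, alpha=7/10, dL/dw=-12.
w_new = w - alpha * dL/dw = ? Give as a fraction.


w_new = -1 - 7/10 * -12 = -1 - -42/5 = 37/5.

37/5


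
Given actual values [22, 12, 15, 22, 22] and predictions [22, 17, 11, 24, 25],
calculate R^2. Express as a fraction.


Mean(y) = 93/5. SS_res = 54. SS_tot = 456/5. R^2 = 1 - 54/(456/5) = 31/76.

31/76


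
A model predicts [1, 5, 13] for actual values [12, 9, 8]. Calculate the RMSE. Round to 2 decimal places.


MSE = 54.0000. RMSE = sqrt(54.0000) = 7.35.

7.35


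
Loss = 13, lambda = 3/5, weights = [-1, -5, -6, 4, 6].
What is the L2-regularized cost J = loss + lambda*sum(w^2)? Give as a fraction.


L2 sq norm = sum(w^2) = 114. J = 13 + 3/5 * 114 = 407/5.

407/5


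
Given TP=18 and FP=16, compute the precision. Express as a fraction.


Precision = TP / (TP + FP) = 18 / 34 = 9/17.

9/17


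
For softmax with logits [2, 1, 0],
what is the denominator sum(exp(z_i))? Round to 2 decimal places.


Denom = e^2=7.3891 + e^1=2.7183 + e^0=1.0000. Sum = 11.1074, which rounds to 11.11.

11.11


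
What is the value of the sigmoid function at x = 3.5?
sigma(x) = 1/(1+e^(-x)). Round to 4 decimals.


sigma(3.5) = 1/(1+e^(-3.5)) = 1/(1+0.030197) = 1/1.030197 = 0.9707.

0.9707


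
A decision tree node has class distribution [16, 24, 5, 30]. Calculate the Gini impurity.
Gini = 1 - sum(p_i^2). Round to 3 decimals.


Total = 75. Proportions: 16/75, 24/75, 5/75, 30/75. sum(p_i^2) = 0.3124. Gini = 1 - 0.3124 = 0.6876, which rounds to 0.688.

0.688


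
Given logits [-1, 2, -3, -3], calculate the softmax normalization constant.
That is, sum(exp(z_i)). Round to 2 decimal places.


Denom = e^-1=0.3679 + e^2=7.3891 + e^-3=0.0498 + e^-3=0.0498. Sum = 7.8566, which rounds to 7.86.

7.86


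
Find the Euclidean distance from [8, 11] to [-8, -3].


d = sqrt(sum of squared differences). (8--8)^2=256, (11--3)^2=196. Sum = 452.

sqrt(452)


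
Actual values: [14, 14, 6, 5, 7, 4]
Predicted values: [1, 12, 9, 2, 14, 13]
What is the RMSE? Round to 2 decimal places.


MSE = 53.5000. RMSE = sqrt(53.5000) = 7.31.

7.31


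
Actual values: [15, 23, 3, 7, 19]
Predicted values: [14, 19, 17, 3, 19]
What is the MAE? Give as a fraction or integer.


MAE = (1/5) * (|15-14|=1 + |23-19|=4 + |3-17|=14 + |7-3|=4 + |19-19|=0). Sum = 23. MAE = 23/5.

23/5


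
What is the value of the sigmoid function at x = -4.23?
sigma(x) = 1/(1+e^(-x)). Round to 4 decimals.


sigma(-4.23) = 1/(1+e^(4.23)) = 1/(1+68.717232) = 1/69.717232 = 0.0143.

0.0143


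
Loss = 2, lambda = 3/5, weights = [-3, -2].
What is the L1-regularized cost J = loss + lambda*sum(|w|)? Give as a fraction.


L1 norm = sum(|w|) = 5. J = 2 + 3/5 * 5 = 5.

5


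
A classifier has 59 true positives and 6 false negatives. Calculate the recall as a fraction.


Recall = TP / (TP + FN) = 59 / 65 = 59/65.

59/65


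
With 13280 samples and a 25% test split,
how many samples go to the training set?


Test set = 13280 * 25% = 3320. Training set = 13280 - 3320 = 9960.

9960


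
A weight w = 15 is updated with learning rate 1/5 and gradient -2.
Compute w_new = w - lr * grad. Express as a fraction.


w_new = 15 - 1/5 * -2 = 15 - -2/5 = 77/5.

77/5


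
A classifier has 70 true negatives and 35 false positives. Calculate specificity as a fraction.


Specificity = TN / (TN + FP) = 70 / 105 = 2/3.

2/3


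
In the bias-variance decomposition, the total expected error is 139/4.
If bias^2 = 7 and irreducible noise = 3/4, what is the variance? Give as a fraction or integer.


Total error = bias^2 + variance + irreducible noise. So variance = 139/4 - 7 - 3/4 = 27.

27


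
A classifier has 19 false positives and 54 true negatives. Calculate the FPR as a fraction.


FPR = FP / (FP + TN) = 19 / 73 = 19/73.

19/73


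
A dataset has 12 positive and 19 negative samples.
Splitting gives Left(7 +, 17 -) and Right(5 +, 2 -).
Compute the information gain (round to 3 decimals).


H(parent) = 0.9629. H(left) = 0.8709, H(right) = 0.8631. Weighted = (24/31)*0.8709 + (7/31)*0.8631 = 0.8691. IG = 0.9629 - 0.8691 = 0.0938, which rounds to 0.094.

0.094


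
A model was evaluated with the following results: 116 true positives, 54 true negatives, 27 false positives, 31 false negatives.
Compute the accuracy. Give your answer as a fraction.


Accuracy = (TP + TN) / (TP + TN + FP + FN) = (116 + 54) / 228 = 85/114.

85/114


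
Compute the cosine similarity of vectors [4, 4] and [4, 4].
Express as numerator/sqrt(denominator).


dot = 32. |a|^2 = 32, |b|^2 = 32. cos = 32/sqrt(1024).

32/sqrt(1024)


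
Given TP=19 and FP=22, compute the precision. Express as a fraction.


Precision = TP / (TP + FP) = 19 / 41 = 19/41.

19/41


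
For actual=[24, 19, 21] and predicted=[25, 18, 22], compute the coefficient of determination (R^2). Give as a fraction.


Mean(y) = 64/3. SS_res = 3. SS_tot = 38/3. R^2 = 1 - 3/(38/3) = 29/38.

29/38


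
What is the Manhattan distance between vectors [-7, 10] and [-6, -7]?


d = sum of absolute differences: |-7--6|=1 + |10--7|=17 = 18.

18


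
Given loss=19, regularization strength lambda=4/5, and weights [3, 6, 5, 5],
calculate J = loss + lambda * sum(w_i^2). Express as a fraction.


L2 sq norm = sum(w^2) = 95. J = 19 + 4/5 * 95 = 95.

95


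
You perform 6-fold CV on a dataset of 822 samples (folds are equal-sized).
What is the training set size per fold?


Each validation fold has 822/6 = 137 samples. Training set = 822 - 137 = 685.

685


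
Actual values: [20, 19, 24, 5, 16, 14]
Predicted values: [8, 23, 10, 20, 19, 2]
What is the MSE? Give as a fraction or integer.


MSE = (1/6) * ((20-8)^2=144 + (19-23)^2=16 + (24-10)^2=196 + (5-20)^2=225 + (16-19)^2=9 + (14-2)^2=144). Sum = 734. MSE = 367/3.

367/3


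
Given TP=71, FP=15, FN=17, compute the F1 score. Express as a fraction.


Precision = 71/86 = 71/86. Recall = 71/88 = 71/88. F1 = 2*P*R/(P+R) = 71/87.

71/87


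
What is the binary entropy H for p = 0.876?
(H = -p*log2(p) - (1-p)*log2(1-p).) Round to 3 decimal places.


H = -0.876*log2(0.876) - 0.124*log2(0.124) = 0.541.

0.541


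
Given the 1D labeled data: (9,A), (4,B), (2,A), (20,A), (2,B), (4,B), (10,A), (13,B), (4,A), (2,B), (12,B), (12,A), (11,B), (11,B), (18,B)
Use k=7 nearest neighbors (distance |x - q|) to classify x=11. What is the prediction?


Distances: |9-11|=2, |4-11|=7, |2-11|=9, |20-11|=9, |2-11|=9, |4-11|=7, |10-11|=1, |13-11|=2, |4-11|=7, |2-11|=9, |12-11|=1, |12-11|=1, |11-11|=0, |11-11|=0, |18-11|=7. 7 nearest: (11,B), (11,B), (10,A), (12,A), (12,B), (9,A), (13,B). Counts: {'B': 4, 'A': 3}. Majority class: B.

B


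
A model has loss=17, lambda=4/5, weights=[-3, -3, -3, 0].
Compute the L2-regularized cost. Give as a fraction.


L2 sq norm = sum(w^2) = 27. J = 17 + 4/5 * 27 = 193/5.

193/5


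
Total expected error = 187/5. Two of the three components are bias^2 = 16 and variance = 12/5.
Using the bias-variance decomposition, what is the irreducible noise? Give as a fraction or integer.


Total error = bias^2 + variance + irreducible noise. So irreducible noise = 187/5 - 16 - 12/5 = 19.

19


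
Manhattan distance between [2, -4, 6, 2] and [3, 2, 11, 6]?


d = sum of absolute differences: |2-3|=1 + |-4-2|=6 + |6-11|=5 + |2-6|=4 = 16.

16


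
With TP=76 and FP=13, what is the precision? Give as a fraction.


Precision = TP / (TP + FP) = 76 / 89 = 76/89.

76/89


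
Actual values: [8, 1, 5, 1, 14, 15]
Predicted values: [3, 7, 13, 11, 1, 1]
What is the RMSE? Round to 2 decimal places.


MSE = 98.3333. RMSE = sqrt(98.3333) = 9.92.

9.92


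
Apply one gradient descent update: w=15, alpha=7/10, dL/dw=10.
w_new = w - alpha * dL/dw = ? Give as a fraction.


w_new = 15 - 7/10 * 10 = 15 - 7 = 8.

8


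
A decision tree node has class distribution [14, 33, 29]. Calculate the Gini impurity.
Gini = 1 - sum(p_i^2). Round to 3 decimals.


Total = 76. Proportions: 14/76, 33/76, 29/76. sum(p_i^2) = 0.3681. Gini = 1 - 0.3681 = 0.6319, which rounds to 0.632.

0.632


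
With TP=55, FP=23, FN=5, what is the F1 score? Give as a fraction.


Precision = 55/78 = 55/78. Recall = 55/60 = 11/12. F1 = 2*P*R/(P+R) = 55/69.

55/69


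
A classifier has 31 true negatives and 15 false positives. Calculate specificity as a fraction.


Specificity = TN / (TN + FP) = 31 / 46 = 31/46.

31/46


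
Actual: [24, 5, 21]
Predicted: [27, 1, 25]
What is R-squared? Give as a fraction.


Mean(y) = 50/3. SS_res = 41. SS_tot = 626/3. R^2 = 1 - 41/(626/3) = 503/626.

503/626


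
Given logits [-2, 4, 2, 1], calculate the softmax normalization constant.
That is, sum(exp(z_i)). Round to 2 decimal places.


Denom = e^-2=0.1353 + e^4=54.5982 + e^2=7.3891 + e^1=2.7183. Sum = 64.8409, which rounds to 64.84.

64.84


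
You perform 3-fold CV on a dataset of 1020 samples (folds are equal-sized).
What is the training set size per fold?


Each validation fold has 1020/3 = 340 samples. Training set = 1020 - 340 = 680.

680


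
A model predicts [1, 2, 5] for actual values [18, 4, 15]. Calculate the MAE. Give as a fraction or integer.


MAE = (1/3) * (|18-1|=17 + |4-2|=2 + |15-5|=10). Sum = 29. MAE = 29/3.

29/3


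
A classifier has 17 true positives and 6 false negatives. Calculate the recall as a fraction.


Recall = TP / (TP + FN) = 17 / 23 = 17/23.

17/23


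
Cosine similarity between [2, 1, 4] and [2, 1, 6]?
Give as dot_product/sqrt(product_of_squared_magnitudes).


dot = 29. |a|^2 = 21, |b|^2 = 41. cos = 29/sqrt(861).

29/sqrt(861)


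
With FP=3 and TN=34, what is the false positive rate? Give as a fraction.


FPR = FP / (FP + TN) = 3 / 37 = 3/37.

3/37


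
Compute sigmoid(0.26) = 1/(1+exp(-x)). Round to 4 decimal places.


sigma(0.26) = 1/(1+e^(-0.26)) = 1/(1+0.771052) = 1/1.771052 = 0.5646.

0.5646


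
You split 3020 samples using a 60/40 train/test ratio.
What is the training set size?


Test set = 3020 * 40% = 1208. Training set = 3020 - 1208 = 1812.

1812


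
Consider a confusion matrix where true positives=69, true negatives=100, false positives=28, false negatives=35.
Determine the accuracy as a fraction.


Accuracy = (TP + TN) / (TP + TN + FP + FN) = (69 + 100) / 232 = 169/232.

169/232


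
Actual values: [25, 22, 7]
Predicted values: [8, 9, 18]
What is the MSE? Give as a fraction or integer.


MSE = (1/3) * ((25-8)^2=289 + (22-9)^2=169 + (7-18)^2=121). Sum = 579. MSE = 193.

193


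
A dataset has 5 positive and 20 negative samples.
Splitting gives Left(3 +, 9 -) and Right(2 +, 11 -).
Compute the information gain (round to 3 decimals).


H(parent) = 0.7219. H(left) = 0.8113, H(right) = 0.6194. Weighted = (12/25)*0.8113 + (13/25)*0.6194 = 0.7115. IG = 0.7219 - 0.7115 = 0.0104, which rounds to 0.010.

0.010


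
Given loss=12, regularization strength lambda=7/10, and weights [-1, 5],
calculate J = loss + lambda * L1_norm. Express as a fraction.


L1 norm = sum(|w|) = 6. J = 12 + 7/10 * 6 = 81/5.

81/5


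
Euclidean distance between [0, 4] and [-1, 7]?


d = sqrt(sum of squared differences). (0--1)^2=1, (4-7)^2=9. Sum = 10.

sqrt(10)


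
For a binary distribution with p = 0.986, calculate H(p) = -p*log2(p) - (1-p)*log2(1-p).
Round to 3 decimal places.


H = -0.986*log2(0.986) - 0.014*log2(0.014) = 0.106.

0.106


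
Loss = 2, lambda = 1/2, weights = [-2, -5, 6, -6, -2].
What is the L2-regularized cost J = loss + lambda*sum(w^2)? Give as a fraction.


L2 sq norm = sum(w^2) = 105. J = 2 + 1/2 * 105 = 109/2.

109/2


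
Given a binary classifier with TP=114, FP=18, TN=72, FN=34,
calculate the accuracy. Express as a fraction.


Accuracy = (TP + TN) / (TP + TN + FP + FN) = (114 + 72) / 238 = 93/119.

93/119


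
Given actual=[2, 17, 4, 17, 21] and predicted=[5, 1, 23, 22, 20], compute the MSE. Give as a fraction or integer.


MSE = (1/5) * ((2-5)^2=9 + (17-1)^2=256 + (4-23)^2=361 + (17-22)^2=25 + (21-20)^2=1). Sum = 652. MSE = 652/5.

652/5


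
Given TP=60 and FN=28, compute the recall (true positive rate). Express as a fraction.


Recall = TP / (TP + FN) = 60 / 88 = 15/22.

15/22


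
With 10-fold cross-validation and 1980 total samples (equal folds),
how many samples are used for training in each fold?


Each validation fold has 1980/10 = 198 samples. Training set = 1980 - 198 = 1782.

1782


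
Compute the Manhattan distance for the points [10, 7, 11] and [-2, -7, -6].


d = sum of absolute differences: |10--2|=12 + |7--7|=14 + |11--6|=17 = 43.

43


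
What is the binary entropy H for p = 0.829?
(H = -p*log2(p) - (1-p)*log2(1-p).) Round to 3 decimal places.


H = -0.829*log2(0.829) - 0.171*log2(0.171) = 0.660.

0.660


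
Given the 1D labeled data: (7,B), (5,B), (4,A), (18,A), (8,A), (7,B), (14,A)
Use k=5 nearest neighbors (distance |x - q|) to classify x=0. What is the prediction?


Distances: |7-0|=7, |5-0|=5, |4-0|=4, |18-0|=18, |8-0|=8, |7-0|=7, |14-0|=14. 5 nearest: (4,A), (5,B), (7,B), (7,B), (8,A). Counts: {'A': 2, 'B': 3}. Majority class: B.

B


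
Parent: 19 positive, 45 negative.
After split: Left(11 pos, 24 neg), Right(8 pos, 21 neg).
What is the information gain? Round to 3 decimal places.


H(parent) = 0.8774. H(left) = 0.8981, H(right) = 0.8498. Weighted = (35/64)*0.8981 + (29/64)*0.8498 = 0.8762. IG = 0.8774 - 0.8762 = 0.0012, which rounds to 0.001.

0.001


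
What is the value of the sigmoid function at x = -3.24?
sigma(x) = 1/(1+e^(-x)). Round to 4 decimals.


sigma(-3.24) = 1/(1+e^(3.24)) = 1/(1+25.533722) = 1/26.533722 = 0.0377.

0.0377


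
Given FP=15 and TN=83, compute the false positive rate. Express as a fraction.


FPR = FP / (FP + TN) = 15 / 98 = 15/98.

15/98


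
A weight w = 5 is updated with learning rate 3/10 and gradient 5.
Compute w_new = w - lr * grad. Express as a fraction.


w_new = 5 - 3/10 * 5 = 5 - 3/2 = 7/2.

7/2


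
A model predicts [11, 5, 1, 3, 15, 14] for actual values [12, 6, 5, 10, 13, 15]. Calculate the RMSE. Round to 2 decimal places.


MSE = 12.0000. RMSE = sqrt(12.0000) = 3.46.

3.46


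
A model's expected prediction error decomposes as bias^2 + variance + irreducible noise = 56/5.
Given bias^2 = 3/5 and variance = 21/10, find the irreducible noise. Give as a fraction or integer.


Total error = bias^2 + variance + irreducible noise. So irreducible noise = 56/5 - 3/5 - 21/10 = 17/2.

17/2


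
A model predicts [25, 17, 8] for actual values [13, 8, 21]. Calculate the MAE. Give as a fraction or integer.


MAE = (1/3) * (|13-25|=12 + |8-17|=9 + |21-8|=13). Sum = 34. MAE = 34/3.

34/3


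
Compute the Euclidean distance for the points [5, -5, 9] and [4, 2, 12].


d = sqrt(sum of squared differences). (5-4)^2=1, (-5-2)^2=49, (9-12)^2=9. Sum = 59.

sqrt(59)


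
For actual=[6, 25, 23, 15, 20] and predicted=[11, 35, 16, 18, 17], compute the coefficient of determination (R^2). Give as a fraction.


Mean(y) = 89/5. SS_res = 192. SS_tot = 1154/5. R^2 = 1 - 192/(1154/5) = 97/577.

97/577


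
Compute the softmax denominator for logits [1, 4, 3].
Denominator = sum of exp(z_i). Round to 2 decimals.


Denom = e^1=2.7183 + e^4=54.5982 + e^3=20.0855. Sum = 77.4020, which rounds to 77.40.

77.40


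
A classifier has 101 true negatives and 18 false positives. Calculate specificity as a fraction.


Specificity = TN / (TN + FP) = 101 / 119 = 101/119.

101/119


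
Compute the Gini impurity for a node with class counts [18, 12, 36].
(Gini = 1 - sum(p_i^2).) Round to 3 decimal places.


Total = 66. Proportions: 18/66, 12/66, 36/66. sum(p_i^2) = 0.4050. Gini = 1 - 0.4050 = 0.5950, which rounds to 0.595.

0.595


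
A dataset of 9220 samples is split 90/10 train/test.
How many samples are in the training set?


Test set = 9220 * 10% = 922. Training set = 9220 - 922 = 8298.

8298


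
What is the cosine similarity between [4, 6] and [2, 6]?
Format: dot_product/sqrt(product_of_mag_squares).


dot = 44. |a|^2 = 52, |b|^2 = 40. cos = 44/sqrt(2080).

44/sqrt(2080)


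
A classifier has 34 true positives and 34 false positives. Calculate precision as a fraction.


Precision = TP / (TP + FP) = 34 / 68 = 1/2.

1/2


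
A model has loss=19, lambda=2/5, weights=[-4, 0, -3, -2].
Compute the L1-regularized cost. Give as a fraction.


L1 norm = sum(|w|) = 9. J = 19 + 2/5 * 9 = 113/5.

113/5


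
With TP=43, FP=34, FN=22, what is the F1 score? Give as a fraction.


Precision = 43/77 = 43/77. Recall = 43/65 = 43/65. F1 = 2*P*R/(P+R) = 43/71.

43/71


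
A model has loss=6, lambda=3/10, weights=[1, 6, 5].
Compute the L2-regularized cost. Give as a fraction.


L2 sq norm = sum(w^2) = 62. J = 6 + 3/10 * 62 = 123/5.

123/5


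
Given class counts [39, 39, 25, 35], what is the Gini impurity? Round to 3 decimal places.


Total = 138. Proportions: 39/138, 39/138, 25/138, 35/138. sum(p_i^2) = 0.2569. Gini = 1 - 0.2569 = 0.7431, which rounds to 0.743.

0.743


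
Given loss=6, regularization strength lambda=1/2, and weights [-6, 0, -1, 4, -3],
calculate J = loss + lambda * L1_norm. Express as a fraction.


L1 norm = sum(|w|) = 14. J = 6 + 1/2 * 14 = 13.

13


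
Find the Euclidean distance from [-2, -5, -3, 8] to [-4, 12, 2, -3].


d = sqrt(sum of squared differences). (-2--4)^2=4, (-5-12)^2=289, (-3-2)^2=25, (8--3)^2=121. Sum = 439.

sqrt(439)
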